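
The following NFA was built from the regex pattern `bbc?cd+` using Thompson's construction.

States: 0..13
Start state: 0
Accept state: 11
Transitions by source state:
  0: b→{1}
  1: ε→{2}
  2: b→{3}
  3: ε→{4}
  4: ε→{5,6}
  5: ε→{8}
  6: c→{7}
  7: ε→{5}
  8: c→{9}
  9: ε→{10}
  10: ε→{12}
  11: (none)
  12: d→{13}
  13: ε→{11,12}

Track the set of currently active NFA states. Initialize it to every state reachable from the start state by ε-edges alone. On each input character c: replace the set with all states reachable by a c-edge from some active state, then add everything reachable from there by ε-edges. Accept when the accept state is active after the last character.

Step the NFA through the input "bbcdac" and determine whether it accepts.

start: ε-closure({0}) = {0}
'b' @ 1: {1,2}
'b' @ 2: {3,4,5,6,8}
'c' @ 3: {5,7,8,9,10,12}
'd' @ 4: {11,12,13}  ✓accept
'a' @ 5: {}  — state set empty
rest 'c' ignored (set empty)
after full input: {}  (accept=11 not in)

Answer: REJECT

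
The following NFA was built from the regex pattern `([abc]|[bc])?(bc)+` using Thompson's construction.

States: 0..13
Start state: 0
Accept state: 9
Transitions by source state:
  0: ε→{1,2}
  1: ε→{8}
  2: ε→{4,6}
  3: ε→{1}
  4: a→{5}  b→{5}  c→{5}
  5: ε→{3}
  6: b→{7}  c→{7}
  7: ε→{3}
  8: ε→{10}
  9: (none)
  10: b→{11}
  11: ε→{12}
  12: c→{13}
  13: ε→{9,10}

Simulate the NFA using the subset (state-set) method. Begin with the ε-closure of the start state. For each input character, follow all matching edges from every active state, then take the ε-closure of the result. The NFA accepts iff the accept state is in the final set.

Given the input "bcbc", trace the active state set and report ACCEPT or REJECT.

Answer: ACCEPT

Steps:
initial (ε-close {0}): {0,1,2,4,6,8,10}
'b' @ 1: {1,3,5,7,8,10,11,12}
'c' @ 2: {9,10,13}  (accept∈set)
'b' @ 3: {11,12}
'c' @ 4: {9,10,13}  (accept∈set)
end set {9,10,13} — state 9 in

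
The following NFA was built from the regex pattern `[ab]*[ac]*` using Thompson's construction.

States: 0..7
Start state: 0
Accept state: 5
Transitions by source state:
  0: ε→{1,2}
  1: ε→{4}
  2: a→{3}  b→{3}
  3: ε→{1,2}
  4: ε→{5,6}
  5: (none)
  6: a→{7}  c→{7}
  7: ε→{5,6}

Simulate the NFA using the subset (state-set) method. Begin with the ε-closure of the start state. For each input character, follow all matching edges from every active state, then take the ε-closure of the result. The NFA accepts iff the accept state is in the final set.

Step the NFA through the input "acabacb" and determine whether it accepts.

Answer: REJECT

Steps:
S₀ = ε-closure({0}) = {0,1,2,4,5,6}
'a' @ 1: {1,2,3,4,5,6,7}  (accept∈set)
'c' @ 2: {5,6,7}  (accept∈set)
'a' @ 3: {5,6,7}  (accept∈set)
'b' @ 4: {}  — no active states
rest 'acb' ignored (set empty)
after full input: {}  (accept=5 not in)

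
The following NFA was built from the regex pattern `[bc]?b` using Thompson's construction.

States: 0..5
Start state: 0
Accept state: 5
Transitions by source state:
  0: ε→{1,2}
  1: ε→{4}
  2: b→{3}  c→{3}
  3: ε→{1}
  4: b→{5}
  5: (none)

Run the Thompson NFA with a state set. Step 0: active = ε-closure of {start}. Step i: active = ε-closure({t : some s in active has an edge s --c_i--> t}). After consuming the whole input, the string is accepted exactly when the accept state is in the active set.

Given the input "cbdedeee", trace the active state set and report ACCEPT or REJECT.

Answer: REJECT

Trace:
initial (ε-close {0}): {0,1,2,4}
'c' @ 1: {1,3,4}
'b' @ 2: {5}  ✓accept
'd' @ 3: {}  — state set empty
rest 'edeee' ignored (set empty)
final: {}; accept 5 not in set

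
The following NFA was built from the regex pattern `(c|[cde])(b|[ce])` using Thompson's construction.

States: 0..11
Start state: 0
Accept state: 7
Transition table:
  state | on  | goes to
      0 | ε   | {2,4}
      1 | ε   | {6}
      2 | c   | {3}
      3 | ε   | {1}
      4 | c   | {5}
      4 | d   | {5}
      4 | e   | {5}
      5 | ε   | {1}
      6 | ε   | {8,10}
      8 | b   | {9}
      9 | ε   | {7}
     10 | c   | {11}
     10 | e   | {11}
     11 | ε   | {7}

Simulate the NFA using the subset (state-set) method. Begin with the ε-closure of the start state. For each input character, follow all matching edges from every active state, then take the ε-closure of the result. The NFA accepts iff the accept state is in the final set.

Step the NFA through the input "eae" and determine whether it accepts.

initial (ε-close {0}): {0,2,4}
'e' @ 1: {1,5,6,8,10}
'a' @ 2: {}  — no active states
rest 'e' ignored (set empty)
final: {}; accept 7 not in set

Answer: REJECT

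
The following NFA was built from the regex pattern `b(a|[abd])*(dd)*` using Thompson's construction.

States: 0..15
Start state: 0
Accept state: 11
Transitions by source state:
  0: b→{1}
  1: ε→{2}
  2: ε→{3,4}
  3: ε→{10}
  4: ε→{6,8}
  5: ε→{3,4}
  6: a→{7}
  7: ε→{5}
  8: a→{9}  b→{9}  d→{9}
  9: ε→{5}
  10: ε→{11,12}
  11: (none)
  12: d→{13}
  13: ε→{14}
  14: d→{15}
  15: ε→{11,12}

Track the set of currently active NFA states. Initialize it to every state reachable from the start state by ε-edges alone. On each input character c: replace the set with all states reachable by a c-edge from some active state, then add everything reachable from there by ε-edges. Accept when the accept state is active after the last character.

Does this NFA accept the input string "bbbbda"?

Answer: ACCEPT

Trace:
start: ε-closure({0}) = {0}
'b' @ 1: {1,2,3,4,6,8,10,11,12}  (accept∈set)
'b' @ 2: {3,4,5,6,8,9,10,11,12}  (accept∈set)
'b' @ 3: {3,4,5,6,8,9,10,11,12}  (accept∈set)
'b' @ 4: {3,4,5,6,8,9,10,11,12}  (accept∈set)
'd' @ 5: {3,4,5,6,8,9,10,11,12,13,14}  (accept∈set)
'a' @ 6: {3,4,5,6,7,8,9,10,11,12}  (accept∈set)
after full input: {3,4,5,6,7,8,9,10,11,12}  (accept=11 in)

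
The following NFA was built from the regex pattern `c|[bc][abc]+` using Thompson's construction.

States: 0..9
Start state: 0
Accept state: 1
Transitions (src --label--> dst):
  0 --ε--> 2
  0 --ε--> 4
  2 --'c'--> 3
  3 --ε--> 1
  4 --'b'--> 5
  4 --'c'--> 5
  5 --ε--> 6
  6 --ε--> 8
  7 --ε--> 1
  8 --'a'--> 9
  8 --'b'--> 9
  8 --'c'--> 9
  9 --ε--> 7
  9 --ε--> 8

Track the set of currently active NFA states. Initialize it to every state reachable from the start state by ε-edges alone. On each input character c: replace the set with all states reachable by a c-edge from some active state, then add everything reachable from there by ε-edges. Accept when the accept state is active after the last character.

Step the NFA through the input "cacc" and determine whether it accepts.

S₀ = ε-closure({0}) = {0,2,4}
'c' @ 1: {1,3,5,6,8}  ✓accept
'a' @ 2: {1,7,8,9}  ✓accept
'c' @ 3: {1,7,8,9}  ✓accept
'c' @ 4: {1,7,8,9}  ✓accept
final: {1,7,8,9}; accept 1 in set

Answer: ACCEPT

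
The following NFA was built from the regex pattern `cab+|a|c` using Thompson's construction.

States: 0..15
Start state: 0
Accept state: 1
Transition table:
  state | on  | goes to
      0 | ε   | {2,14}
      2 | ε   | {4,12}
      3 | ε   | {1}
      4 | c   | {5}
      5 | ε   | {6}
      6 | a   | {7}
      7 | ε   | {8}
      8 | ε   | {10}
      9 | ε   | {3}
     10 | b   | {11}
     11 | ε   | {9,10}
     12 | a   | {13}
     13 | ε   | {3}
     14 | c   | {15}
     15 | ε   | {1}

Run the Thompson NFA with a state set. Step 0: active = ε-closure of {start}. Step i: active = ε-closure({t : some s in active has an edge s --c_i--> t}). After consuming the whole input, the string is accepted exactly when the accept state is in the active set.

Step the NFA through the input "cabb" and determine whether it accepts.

Answer: ACCEPT

Derivation:
S₀ = ε-closure({0}) = {0,2,4,12,14}
'c' @ 1: {1,5,6,15}  (accept∈set)
'a' @ 2: {7,8,10}
'b' @ 3: {1,3,9,10,11}  (accept∈set)
'b' @ 4: {1,3,9,10,11}  (accept∈set)
after full input: {1,3,9,10,11}  (accept=1 in)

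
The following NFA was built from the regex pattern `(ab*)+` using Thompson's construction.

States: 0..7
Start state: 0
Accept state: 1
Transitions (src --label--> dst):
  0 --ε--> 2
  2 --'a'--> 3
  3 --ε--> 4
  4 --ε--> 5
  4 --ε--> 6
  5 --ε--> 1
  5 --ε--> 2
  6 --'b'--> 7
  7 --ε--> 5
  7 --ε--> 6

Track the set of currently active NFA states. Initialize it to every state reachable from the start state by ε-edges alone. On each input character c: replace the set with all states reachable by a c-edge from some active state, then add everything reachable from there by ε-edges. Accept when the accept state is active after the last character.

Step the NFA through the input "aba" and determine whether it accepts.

initial (ε-close {0}): {0,2}
'a' @ 1: {1,2,3,4,5,6}  [accepting]
'b' @ 2: {1,2,5,6,7}  [accepting]
'a' @ 3: {1,2,3,4,5,6}  [accepting]
end set {1,2,3,4,5,6} — state 1 in

Answer: ACCEPT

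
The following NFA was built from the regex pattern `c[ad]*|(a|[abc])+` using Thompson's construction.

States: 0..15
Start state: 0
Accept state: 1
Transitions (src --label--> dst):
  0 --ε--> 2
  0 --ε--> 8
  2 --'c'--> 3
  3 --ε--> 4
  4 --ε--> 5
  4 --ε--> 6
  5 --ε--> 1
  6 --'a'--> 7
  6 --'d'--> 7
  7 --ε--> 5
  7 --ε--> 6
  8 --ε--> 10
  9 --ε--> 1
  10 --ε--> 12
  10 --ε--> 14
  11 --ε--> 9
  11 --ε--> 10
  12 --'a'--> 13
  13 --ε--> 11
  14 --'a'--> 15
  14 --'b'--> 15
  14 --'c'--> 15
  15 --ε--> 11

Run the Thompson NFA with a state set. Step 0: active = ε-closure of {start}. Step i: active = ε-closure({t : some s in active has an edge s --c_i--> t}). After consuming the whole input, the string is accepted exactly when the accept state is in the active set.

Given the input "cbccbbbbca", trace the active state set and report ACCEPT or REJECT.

Answer: ACCEPT

Derivation:
start: ε-closure({0}) = {0,2,8,10,12,14}
'c' @ 1: {1,3,4,5,6,9,10,11,12,14,15}  [accepting]
'b' @ 2: {1,9,10,11,12,14,15}  [accepting]
'c' @ 3: {1,9,10,11,12,14,15}  [accepting]
'c' @ 4: {1,9,10,11,12,14,15}  [accepting]
'b' @ 5: {1,9,10,11,12,14,15}  [accepting]
'b' @ 6: {1,9,10,11,12,14,15}  [accepting]
'b' @ 7: {1,9,10,11,12,14,15}  [accepting]
'b' @ 8: {1,9,10,11,12,14,15}  [accepting]
'c' @ 9: {1,9,10,11,12,14,15}  [accepting]
'a' @ 10: {1,9,10,11,12,13,14,15}  [accepting]
final: {1,9,10,11,12,13,14,15}; accept 1 in set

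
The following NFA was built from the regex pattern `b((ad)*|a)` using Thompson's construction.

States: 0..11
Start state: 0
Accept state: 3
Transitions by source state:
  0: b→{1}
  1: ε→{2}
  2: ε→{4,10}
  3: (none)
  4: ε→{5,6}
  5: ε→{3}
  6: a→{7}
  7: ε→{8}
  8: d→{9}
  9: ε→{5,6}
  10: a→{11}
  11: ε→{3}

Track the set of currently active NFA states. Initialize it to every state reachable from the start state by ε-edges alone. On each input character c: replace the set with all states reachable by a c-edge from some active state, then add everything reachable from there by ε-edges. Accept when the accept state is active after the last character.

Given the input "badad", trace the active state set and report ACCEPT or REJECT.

S₀ = ε-closure({0}) = {0}
'b' @ 1: {1,2,3,4,5,6,10}  ✓accept
'a' @ 2: {3,7,8,11}  ✓accept
'd' @ 3: {3,5,6,9}  ✓accept
'a' @ 4: {7,8}
'd' @ 5: {3,5,6,9}  ✓accept
final: {3,5,6,9}; accept 3 in set

Answer: ACCEPT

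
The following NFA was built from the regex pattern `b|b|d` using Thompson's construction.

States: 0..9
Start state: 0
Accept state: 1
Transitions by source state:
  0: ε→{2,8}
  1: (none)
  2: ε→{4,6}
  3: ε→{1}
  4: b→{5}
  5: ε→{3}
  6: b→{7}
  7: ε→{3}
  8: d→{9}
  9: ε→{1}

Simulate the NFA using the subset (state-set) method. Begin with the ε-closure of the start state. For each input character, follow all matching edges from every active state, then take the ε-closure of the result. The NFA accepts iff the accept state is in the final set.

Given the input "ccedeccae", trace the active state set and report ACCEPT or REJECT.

Answer: REJECT

Derivation:
initial (ε-close {0}): {0,2,4,6,8}
'c' @ 1: {}  — no active states
rest 'cedeccae' ignored (set empty)
final: {}; accept 1 not in set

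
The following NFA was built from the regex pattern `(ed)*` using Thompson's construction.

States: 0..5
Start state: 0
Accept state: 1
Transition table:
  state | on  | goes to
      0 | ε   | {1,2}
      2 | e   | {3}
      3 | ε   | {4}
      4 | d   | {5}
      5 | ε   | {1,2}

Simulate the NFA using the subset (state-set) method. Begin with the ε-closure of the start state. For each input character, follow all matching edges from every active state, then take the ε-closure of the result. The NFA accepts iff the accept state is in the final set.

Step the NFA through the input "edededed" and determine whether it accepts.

start: ε-closure({0}) = {0,1,2}
'e' @ 1: {3,4}
'd' @ 2: {1,2,5}  ✓accept
'e' @ 3: {3,4}
'd' @ 4: {1,2,5}  ✓accept
'e' @ 5: {3,4}
'd' @ 6: {1,2,5}  ✓accept
'e' @ 7: {3,4}
'd' @ 8: {1,2,5}  ✓accept
end set {1,2,5} — state 1 in

Answer: ACCEPT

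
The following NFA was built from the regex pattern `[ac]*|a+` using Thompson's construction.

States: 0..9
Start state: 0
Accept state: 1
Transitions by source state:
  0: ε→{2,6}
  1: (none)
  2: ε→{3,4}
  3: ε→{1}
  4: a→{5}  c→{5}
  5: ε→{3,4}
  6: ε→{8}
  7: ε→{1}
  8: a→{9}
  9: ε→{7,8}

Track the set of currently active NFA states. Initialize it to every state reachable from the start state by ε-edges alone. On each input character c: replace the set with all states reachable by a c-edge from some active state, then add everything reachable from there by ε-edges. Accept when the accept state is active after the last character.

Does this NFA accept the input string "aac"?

S₀ = ε-closure({0}) = {0,1,2,3,4,6,8}
'a' @ 1: {1,3,4,5,7,8,9}  [accepting]
'a' @ 2: {1,3,4,5,7,8,9}  [accepting]
'c' @ 3: {1,3,4,5}  [accepting]
end set {1,3,4,5} — state 1 in

Answer: ACCEPT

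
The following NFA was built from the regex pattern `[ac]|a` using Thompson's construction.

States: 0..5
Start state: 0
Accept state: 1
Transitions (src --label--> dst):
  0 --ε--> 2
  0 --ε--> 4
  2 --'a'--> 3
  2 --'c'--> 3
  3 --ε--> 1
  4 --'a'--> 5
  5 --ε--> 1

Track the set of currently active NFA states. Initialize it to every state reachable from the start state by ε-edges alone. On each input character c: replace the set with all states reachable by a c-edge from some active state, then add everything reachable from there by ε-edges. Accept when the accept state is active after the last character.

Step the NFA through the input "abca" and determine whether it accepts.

start: ε-closure({0}) = {0,2,4}
'a' @ 1: {1,3,5}  [accepting]
'b' @ 2: {}  — dead — no transitions
rest 'ca' ignored (set empty)
end set {} — state 1 not in

Answer: REJECT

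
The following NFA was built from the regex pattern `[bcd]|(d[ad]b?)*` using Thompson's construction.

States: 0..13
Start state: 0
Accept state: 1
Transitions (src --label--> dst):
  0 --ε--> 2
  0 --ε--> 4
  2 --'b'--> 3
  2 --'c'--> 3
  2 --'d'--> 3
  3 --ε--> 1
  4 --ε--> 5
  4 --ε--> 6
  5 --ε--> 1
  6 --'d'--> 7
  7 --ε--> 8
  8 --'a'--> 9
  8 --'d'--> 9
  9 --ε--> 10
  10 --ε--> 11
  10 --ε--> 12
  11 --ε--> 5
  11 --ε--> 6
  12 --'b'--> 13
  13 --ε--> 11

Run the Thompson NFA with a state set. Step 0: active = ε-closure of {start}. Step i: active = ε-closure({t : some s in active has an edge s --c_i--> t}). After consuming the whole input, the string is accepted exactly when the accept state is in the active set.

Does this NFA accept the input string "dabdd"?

Answer: ACCEPT

Steps:
initial (ε-close {0}): {0,1,2,4,5,6}
'd' @ 1: {1,3,7,8}  (accept∈set)
'a' @ 2: {1,5,6,9,10,11,12}  (accept∈set)
'b' @ 3: {1,5,6,11,13}  (accept∈set)
'd' @ 4: {7,8}
'd' @ 5: {1,5,6,9,10,11,12}  (accept∈set)
end set {1,5,6,9,10,11,12} — state 1 in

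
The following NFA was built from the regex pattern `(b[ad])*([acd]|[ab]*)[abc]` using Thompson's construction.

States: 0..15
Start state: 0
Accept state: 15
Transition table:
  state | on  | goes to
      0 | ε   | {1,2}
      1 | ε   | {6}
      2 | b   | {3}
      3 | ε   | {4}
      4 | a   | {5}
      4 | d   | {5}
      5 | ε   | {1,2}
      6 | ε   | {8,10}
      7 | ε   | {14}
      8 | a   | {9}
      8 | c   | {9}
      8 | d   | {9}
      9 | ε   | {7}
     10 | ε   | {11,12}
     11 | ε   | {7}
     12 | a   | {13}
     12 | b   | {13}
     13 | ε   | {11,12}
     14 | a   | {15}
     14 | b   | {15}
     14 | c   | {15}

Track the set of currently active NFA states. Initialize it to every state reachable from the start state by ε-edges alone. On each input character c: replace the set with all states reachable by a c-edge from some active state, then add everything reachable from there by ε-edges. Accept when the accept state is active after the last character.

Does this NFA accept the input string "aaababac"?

S₀ = ε-closure({0}) = {0,1,2,6,7,8,10,11,12,14}
'a' @ 1: {7,9,11,12,13,14,15}  ✓accept
'a' @ 2: {7,11,12,13,14,15}  ✓accept
'a' @ 3: {7,11,12,13,14,15}  ✓accept
'b' @ 4: {7,11,12,13,14,15}  ✓accept
'a' @ 5: {7,11,12,13,14,15}  ✓accept
'b' @ 6: {7,11,12,13,14,15}  ✓accept
'a' @ 7: {7,11,12,13,14,15}  ✓accept
'c' @ 8: {15}  ✓accept
end set {15} — state 15 in

Answer: ACCEPT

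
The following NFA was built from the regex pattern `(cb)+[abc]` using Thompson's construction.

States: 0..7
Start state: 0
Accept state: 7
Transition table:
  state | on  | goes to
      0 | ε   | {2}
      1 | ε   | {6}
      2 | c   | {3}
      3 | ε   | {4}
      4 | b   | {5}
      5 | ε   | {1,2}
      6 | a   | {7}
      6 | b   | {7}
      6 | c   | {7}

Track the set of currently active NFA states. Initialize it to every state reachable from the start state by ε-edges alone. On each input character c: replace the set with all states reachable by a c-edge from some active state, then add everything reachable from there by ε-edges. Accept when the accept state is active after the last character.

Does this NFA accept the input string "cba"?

S₀ = ε-closure({0}) = {0,2}
'c' @ 1: {3,4}
'b' @ 2: {1,2,5,6}
'a' @ 3: {7}  (accept∈set)
after full input: {7}  (accept=7 in)

Answer: ACCEPT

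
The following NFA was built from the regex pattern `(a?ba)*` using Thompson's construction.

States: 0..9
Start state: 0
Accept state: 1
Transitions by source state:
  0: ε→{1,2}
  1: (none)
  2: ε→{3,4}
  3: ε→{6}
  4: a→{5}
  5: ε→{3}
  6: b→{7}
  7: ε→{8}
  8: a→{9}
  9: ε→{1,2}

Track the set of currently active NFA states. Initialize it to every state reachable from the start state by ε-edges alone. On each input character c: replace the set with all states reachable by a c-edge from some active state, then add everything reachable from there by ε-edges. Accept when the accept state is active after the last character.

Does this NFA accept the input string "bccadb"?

start: ε-closure({0}) = {0,1,2,3,4,6}
'b' @ 1: {7,8}
'c' @ 2: {}  — no active states
rest 'cadb' ignored (set empty)
final: {}; accept 1 not in set

Answer: REJECT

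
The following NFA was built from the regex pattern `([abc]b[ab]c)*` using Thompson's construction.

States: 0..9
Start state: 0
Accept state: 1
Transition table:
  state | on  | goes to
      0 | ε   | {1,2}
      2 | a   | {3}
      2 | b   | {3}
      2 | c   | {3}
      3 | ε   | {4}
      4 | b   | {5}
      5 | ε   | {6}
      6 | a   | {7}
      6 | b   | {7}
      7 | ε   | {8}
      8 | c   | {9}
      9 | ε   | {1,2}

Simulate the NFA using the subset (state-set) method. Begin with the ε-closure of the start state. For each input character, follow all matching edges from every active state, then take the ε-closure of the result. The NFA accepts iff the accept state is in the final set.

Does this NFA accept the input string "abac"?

S₀ = ε-closure({0}) = {0,1,2}
'a' @ 1: {3,4}
'b' @ 2: {5,6}
'a' @ 3: {7,8}
'c' @ 4: {1,2,9}  (accept∈set)
after full input: {1,2,9}  (accept=1 in)

Answer: ACCEPT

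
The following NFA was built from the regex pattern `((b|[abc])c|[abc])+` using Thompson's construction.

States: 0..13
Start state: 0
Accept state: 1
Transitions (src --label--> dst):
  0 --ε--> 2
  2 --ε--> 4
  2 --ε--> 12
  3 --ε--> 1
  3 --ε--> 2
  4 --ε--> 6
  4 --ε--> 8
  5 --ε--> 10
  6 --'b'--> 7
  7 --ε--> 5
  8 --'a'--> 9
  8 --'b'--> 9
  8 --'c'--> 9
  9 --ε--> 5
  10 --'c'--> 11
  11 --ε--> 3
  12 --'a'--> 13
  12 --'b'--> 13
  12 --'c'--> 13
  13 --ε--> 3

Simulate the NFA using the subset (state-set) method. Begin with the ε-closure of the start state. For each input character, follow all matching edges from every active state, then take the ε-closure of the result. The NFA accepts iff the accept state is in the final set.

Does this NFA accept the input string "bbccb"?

initial (ε-close {0}): {0,2,4,6,8,12}
'b' @ 1: {1,2,3,4,5,6,7,8,9,10,12,13}  [accepting]
'b' @ 2: {1,2,3,4,5,6,7,8,9,10,12,13}  [accepting]
'c' @ 3: {1,2,3,4,5,6,8,9,10,11,12,13}  [accepting]
'c' @ 4: {1,2,3,4,5,6,8,9,10,11,12,13}  [accepting]
'b' @ 5: {1,2,3,4,5,6,7,8,9,10,12,13}  [accepting]
after full input: {1,2,3,4,5,6,7,8,9,10,12,13}  (accept=1 in)

Answer: ACCEPT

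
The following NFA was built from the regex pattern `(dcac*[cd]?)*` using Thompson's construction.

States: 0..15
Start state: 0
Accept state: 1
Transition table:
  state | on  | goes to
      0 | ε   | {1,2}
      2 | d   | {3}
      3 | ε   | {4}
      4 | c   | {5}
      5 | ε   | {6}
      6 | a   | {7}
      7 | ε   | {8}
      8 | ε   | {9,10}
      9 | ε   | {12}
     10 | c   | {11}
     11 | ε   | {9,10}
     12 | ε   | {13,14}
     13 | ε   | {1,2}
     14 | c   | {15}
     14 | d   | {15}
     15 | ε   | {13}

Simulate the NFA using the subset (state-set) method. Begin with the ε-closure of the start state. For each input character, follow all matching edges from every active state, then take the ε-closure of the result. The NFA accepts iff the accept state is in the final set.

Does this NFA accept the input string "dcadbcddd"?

Answer: REJECT

Trace:
initial (ε-close {0}): {0,1,2}
'd' @ 1: {3,4}
'c' @ 2: {5,6}
'a' @ 3: {1,2,7,8,9,10,12,13,14}  (accept∈set)
'd' @ 4: {1,2,3,4,13,15}  (accept∈set)
'b' @ 5: {}  — no active states
rest 'cddd' ignored (set empty)
end set {} — state 1 not in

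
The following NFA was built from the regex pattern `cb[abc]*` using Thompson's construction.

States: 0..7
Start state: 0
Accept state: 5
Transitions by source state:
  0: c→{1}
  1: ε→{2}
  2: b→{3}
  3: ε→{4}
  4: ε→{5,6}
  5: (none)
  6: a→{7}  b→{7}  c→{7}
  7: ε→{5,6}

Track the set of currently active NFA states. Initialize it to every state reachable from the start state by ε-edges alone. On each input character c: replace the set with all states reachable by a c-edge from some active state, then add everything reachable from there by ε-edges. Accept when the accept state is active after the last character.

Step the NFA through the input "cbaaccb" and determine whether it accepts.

Answer: ACCEPT

Trace:
initial (ε-close {0}): {0}
'c' @ 1: {1,2}
'b' @ 2: {3,4,5,6}  ✓accept
'a' @ 3: {5,6,7}  ✓accept
'a' @ 4: {5,6,7}  ✓accept
'c' @ 5: {5,6,7}  ✓accept
'c' @ 6: {5,6,7}  ✓accept
'b' @ 7: {5,6,7}  ✓accept
final: {5,6,7}; accept 5 in set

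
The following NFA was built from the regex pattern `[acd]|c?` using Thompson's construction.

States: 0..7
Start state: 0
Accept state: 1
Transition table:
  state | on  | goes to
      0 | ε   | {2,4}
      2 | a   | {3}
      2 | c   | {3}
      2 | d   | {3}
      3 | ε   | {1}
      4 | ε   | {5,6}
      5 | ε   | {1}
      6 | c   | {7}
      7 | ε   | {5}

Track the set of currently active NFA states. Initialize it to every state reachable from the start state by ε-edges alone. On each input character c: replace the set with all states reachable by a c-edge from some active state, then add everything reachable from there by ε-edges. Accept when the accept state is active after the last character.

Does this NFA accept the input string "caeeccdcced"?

S₀ = ε-closure({0}) = {0,1,2,4,5,6}
'c' @ 1: {1,3,5,7}  [accepting]
'a' @ 2: {}  — no active states
rest 'eeccdcced' ignored (set empty)
after full input: {}  (accept=1 not in)

Answer: REJECT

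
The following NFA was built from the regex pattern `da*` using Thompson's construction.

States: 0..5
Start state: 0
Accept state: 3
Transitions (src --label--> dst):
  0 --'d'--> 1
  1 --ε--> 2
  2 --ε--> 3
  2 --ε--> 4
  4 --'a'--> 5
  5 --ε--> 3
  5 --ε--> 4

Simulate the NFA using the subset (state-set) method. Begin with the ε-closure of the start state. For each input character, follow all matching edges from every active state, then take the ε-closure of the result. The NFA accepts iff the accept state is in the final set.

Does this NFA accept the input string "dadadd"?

Answer: REJECT

Derivation:
initial (ε-close {0}): {0}
'd' @ 1: {1,2,3,4}  [accepting]
'a' @ 2: {3,4,5}  [accepting]
'd' @ 3: {}  — dead — no transitions
rest 'add' ignored (set empty)
final: {}; accept 3 not in set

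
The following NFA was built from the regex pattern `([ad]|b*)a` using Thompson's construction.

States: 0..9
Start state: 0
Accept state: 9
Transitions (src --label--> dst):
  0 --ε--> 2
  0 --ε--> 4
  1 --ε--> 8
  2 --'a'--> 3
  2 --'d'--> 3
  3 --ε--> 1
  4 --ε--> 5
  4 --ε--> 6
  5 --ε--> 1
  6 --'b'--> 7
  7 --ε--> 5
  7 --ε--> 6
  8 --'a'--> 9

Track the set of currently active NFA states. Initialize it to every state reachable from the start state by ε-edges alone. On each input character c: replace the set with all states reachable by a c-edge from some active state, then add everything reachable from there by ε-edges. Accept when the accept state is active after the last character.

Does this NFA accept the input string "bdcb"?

Answer: REJECT

Steps:
S₀ = ε-closure({0}) = {0,1,2,4,5,6,8}
'b' @ 1: {1,5,6,7,8}
'd' @ 2: {}  — state set empty
rest 'cb' ignored (set empty)
after full input: {}  (accept=9 not in)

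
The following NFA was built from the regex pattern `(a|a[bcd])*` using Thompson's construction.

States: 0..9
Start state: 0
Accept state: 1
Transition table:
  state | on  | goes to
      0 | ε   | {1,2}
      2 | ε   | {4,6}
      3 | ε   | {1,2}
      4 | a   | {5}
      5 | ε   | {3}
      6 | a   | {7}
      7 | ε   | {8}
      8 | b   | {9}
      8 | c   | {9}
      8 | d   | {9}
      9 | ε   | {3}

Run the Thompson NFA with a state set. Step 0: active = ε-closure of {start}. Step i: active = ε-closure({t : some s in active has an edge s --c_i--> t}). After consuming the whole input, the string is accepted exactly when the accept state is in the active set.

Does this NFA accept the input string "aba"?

Answer: ACCEPT

Trace:
S₀ = ε-closure({0}) = {0,1,2,4,6}
'a' @ 1: {1,2,3,4,5,6,7,8}  ✓accept
'b' @ 2: {1,2,3,4,6,9}  ✓accept
'a' @ 3: {1,2,3,4,5,6,7,8}  ✓accept
end set {1,2,3,4,5,6,7,8} — state 1 in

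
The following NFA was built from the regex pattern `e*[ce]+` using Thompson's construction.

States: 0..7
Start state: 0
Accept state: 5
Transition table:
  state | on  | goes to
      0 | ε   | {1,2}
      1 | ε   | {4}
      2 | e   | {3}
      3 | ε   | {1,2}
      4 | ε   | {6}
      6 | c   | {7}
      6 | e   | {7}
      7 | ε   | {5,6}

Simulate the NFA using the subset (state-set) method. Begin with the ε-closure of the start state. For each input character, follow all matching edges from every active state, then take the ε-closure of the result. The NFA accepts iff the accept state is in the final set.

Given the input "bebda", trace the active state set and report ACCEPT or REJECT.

initial (ε-close {0}): {0,1,2,4,6}
'b' @ 1: {}  — dead — no transitions
rest 'ebda' ignored (set empty)
after full input: {}  (accept=5 not in)

Answer: REJECT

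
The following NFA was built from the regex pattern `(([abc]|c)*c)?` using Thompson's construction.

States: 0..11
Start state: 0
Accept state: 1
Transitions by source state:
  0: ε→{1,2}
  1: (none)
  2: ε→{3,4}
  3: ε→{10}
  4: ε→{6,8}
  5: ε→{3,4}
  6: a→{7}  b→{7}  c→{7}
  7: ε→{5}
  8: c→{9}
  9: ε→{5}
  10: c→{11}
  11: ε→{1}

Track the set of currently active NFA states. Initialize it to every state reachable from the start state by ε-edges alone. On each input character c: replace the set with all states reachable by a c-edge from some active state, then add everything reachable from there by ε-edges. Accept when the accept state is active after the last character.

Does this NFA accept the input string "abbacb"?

Answer: REJECT

Trace:
initial (ε-close {0}): {0,1,2,3,4,6,8,10}
'a' @ 1: {3,4,5,6,7,8,10}
'b' @ 2: {3,4,5,6,7,8,10}
'b' @ 3: {3,4,5,6,7,8,10}
'a' @ 4: {3,4,5,6,7,8,10}
'c' @ 5: {1,3,4,5,6,7,8,9,10,11}  ✓accept
'b' @ 6: {3,4,5,6,7,8,10}
end set {3,4,5,6,7,8,10} — state 1 not in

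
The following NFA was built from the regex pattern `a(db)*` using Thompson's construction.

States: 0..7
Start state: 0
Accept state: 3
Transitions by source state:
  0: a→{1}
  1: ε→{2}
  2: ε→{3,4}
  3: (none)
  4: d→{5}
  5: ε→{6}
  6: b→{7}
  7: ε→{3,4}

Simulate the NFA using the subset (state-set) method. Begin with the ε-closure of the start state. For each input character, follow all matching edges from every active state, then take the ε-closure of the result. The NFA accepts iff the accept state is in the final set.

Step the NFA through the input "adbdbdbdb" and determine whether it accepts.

initial (ε-close {0}): {0}
'a' @ 1: {1,2,3,4}  [accepting]
'd' @ 2: {5,6}
'b' @ 3: {3,4,7}  [accepting]
'd' @ 4: {5,6}
'b' @ 5: {3,4,7}  [accepting]
'd' @ 6: {5,6}
'b' @ 7: {3,4,7}  [accepting]
'd' @ 8: {5,6}
'b' @ 9: {3,4,7}  [accepting]
after full input: {3,4,7}  (accept=3 in)

Answer: ACCEPT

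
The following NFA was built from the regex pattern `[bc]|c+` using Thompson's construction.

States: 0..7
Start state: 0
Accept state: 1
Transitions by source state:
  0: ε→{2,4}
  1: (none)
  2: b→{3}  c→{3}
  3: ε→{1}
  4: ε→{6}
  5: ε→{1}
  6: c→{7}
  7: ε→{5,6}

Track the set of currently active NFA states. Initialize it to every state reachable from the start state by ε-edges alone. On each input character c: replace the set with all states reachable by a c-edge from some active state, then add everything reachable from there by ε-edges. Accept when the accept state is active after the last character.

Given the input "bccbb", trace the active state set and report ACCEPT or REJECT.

Answer: REJECT

Derivation:
initial (ε-close {0}): {0,2,4,6}
'b' @ 1: {1,3}  [accepting]
'c' @ 2: {}  — state set empty
rest 'cbb' ignored (set empty)
end set {} — state 1 not in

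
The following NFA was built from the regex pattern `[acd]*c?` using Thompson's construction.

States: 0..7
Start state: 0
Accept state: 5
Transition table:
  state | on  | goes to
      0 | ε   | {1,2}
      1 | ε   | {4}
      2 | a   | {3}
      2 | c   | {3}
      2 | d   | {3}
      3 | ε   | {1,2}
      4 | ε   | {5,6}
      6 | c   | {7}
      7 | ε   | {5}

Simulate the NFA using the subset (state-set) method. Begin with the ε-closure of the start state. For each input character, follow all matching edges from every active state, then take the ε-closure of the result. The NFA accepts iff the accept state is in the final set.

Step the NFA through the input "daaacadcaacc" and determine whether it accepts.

start: ε-closure({0}) = {0,1,2,4,5,6}
'd' @ 1: {1,2,3,4,5,6}  [accepting]
'a' @ 2: {1,2,3,4,5,6}  [accepting]
'a' @ 3: {1,2,3,4,5,6}  [accepting]
'a' @ 4: {1,2,3,4,5,6}  [accepting]
'c' @ 5: {1,2,3,4,5,6,7}  [accepting]
'a' @ 6: {1,2,3,4,5,6}  [accepting]
'd' @ 7: {1,2,3,4,5,6}  [accepting]
'c' @ 8: {1,2,3,4,5,6,7}  [accepting]
'a' @ 9: {1,2,3,4,5,6}  [accepting]
'a' @ 10: {1,2,3,4,5,6}  [accepting]
'c' @ 11: {1,2,3,4,5,6,7}  [accepting]
'c' @ 12: {1,2,3,4,5,6,7}  [accepting]
end set {1,2,3,4,5,6,7} — state 5 in

Answer: ACCEPT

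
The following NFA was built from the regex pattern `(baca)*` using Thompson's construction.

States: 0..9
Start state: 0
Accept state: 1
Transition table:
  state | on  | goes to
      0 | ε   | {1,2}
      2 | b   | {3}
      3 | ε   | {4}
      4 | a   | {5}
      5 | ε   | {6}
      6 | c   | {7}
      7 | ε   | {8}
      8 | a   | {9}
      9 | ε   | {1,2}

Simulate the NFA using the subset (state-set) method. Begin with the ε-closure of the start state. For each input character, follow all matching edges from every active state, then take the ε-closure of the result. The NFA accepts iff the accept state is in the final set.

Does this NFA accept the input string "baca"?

start: ε-closure({0}) = {0,1,2}
'b' @ 1: {3,4}
'a' @ 2: {5,6}
'c' @ 3: {7,8}
'a' @ 4: {1,2,9}  (accept∈set)
final: {1,2,9}; accept 1 in set

Answer: ACCEPT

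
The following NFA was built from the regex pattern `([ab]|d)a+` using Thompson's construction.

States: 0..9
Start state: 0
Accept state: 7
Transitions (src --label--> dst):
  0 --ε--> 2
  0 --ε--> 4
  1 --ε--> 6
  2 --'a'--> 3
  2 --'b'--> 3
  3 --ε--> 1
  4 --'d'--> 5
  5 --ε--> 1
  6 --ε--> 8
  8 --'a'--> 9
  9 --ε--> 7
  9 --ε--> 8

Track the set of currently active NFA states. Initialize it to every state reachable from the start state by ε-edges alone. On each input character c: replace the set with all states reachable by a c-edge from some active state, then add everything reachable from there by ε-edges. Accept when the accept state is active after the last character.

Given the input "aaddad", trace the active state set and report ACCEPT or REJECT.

Answer: REJECT

Derivation:
start: ε-closure({0}) = {0,2,4}
'a' @ 1: {1,3,6,8}
'a' @ 2: {7,8,9}  [accepting]
'd' @ 3: {}  — no active states
rest 'dad' ignored (set empty)
final: {}; accept 7 not in set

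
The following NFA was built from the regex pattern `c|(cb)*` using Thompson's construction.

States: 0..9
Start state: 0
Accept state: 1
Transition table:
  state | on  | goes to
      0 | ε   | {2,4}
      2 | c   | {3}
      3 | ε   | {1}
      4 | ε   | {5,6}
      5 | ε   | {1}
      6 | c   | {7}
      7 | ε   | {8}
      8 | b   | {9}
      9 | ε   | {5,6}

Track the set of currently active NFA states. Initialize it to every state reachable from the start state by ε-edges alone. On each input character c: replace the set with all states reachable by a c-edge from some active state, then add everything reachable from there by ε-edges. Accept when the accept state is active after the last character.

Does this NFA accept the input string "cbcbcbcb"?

Answer: ACCEPT

Derivation:
start: ε-closure({0}) = {0,1,2,4,5,6}
'c' @ 1: {1,3,7,8}  (accept∈set)
'b' @ 2: {1,5,6,9}  (accept∈set)
'c' @ 3: {7,8}
'b' @ 4: {1,5,6,9}  (accept∈set)
'c' @ 5: {7,8}
'b' @ 6: {1,5,6,9}  (accept∈set)
'c' @ 7: {7,8}
'b' @ 8: {1,5,6,9}  (accept∈set)
final: {1,5,6,9}; accept 1 in set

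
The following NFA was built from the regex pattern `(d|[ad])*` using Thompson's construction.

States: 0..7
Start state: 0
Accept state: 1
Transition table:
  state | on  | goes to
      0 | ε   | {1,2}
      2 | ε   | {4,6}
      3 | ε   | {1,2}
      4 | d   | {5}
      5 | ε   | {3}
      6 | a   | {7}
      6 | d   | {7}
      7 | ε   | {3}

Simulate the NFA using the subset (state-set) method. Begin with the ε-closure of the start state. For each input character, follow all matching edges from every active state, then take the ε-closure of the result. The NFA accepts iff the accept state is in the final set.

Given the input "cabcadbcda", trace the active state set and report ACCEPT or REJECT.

initial (ε-close {0}): {0,1,2,4,6}
'c' @ 1: {}  — state set empty
rest 'abcadbcda' ignored (set empty)
end set {} — state 1 not in

Answer: REJECT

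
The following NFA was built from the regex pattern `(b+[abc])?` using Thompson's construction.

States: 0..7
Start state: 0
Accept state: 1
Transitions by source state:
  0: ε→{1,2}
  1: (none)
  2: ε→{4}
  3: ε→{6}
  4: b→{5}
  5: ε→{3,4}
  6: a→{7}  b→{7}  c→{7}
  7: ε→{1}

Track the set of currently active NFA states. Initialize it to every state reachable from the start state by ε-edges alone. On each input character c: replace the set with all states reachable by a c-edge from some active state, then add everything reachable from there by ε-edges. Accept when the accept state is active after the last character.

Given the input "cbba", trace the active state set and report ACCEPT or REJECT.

Answer: REJECT

Steps:
initial (ε-close {0}): {0,1,2,4}
'c' @ 1: {}  — state set empty
rest 'bba' ignored (set empty)
final: {}; accept 1 not in set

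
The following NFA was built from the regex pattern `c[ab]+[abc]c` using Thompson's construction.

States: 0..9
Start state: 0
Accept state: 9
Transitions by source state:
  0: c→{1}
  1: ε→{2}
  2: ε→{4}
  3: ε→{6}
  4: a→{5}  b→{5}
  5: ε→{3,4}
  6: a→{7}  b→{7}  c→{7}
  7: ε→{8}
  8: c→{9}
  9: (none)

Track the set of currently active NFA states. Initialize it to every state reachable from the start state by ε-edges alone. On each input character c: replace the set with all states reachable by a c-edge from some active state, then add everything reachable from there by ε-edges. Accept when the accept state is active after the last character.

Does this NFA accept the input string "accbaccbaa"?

S₀ = ε-closure({0}) = {0}
'a' @ 1: {}  — dead — no transitions
rest 'ccbaccbaa' ignored (set empty)
final: {}; accept 9 not in set

Answer: REJECT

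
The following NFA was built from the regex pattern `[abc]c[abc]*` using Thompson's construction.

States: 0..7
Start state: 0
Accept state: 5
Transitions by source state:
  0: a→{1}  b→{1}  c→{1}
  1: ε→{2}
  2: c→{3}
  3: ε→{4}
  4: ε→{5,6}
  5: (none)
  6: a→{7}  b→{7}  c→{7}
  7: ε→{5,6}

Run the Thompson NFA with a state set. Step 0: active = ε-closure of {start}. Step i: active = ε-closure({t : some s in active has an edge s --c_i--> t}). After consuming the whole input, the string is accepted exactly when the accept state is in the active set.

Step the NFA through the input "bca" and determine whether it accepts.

Answer: ACCEPT

Derivation:
start: ε-closure({0}) = {0}
'b' @ 1: {1,2}
'c' @ 2: {3,4,5,6}  (accept∈set)
'a' @ 3: {5,6,7}  (accept∈set)
after full input: {5,6,7}  (accept=5 in)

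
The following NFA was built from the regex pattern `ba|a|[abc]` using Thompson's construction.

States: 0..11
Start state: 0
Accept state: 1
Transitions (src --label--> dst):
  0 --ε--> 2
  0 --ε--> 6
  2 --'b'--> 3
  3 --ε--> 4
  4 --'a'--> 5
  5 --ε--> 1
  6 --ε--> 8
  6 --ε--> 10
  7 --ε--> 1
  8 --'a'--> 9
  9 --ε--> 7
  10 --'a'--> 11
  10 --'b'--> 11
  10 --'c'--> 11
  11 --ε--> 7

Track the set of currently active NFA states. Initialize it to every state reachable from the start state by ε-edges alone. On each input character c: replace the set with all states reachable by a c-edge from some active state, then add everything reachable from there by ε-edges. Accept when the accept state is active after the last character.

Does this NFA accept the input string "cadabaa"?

initial (ε-close {0}): {0,2,6,8,10}
'c' @ 1: {1,7,11}  (accept∈set)
'a' @ 2: {}  — no active states
rest 'dabaa' ignored (set empty)
end set {} — state 1 not in

Answer: REJECT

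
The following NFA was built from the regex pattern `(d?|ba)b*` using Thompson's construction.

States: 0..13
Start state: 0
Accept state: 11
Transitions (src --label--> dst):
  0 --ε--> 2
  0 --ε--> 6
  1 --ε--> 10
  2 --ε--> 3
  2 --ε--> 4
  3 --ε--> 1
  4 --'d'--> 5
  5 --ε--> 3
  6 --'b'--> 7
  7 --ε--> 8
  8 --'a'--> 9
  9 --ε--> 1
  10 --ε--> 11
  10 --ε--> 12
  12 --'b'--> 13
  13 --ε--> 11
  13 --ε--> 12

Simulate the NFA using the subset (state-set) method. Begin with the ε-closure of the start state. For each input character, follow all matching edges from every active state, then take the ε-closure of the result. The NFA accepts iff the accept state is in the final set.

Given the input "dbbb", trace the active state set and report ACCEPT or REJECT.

Answer: ACCEPT

Steps:
initial (ε-close {0}): {0,1,2,3,4,6,10,11,12}
'd' @ 1: {1,3,5,10,11,12}  ✓accept
'b' @ 2: {11,12,13}  ✓accept
'b' @ 3: {11,12,13}  ✓accept
'b' @ 4: {11,12,13}  ✓accept
final: {11,12,13}; accept 11 in set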